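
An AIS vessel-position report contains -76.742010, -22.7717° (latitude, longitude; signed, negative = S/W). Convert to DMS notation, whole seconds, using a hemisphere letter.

76°44′31″ S, 22°46′18″ W

Latitude is negative → S; |value| = 76.742010
Latitude: whole degrees 76; 44.52060′ → 44′ and 31.24″
Longitude is negative → W; |value| = 22.771700
Longitude: 0.771700 × 60 = 46.30200′ → 46′, remainder × 60 = 18.12″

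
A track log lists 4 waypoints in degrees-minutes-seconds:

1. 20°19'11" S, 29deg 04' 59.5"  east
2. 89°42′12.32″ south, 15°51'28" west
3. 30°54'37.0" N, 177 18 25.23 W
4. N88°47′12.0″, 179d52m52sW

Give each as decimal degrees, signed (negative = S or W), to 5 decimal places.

1. -20.31972, 29.08319
2. -89.70342, -15.85778
3. 30.91028, -177.30701
4. 88.78667, -179.88111

Point 1:
  Latitude: 19′ + 11″ = 19.18333′; 20 + 19.18333/60 = 20.319722
  hemisphere S, so the sign is −
  Lon: 29 + 4/60 + 59.5/3600 = 29.083194
  E ⇒ keep positive
Point 2:
  Latitude: 42′ + 12.32″ = 42.20533′; 89 + 42.20533/60 = 89.703422
  S ⇒ negate
  Longitude: 51′ + 28″ = 51.46667′; 15 + 51.46667/60 = 15.857778
  W ⇒ negate
Point 3:
  Latitude: 30 + 54/60 + 37/3600 = 30.910278
  N ⇒ keep positive
  λ: 177 + 18/60 + 25.23/3600 = 177.307008
  W ⇒ negate
Point 4:
  Lat: 88 + 47/60 + 12/3600 = 88.786667
  N ⇒ keep positive
  λ: 52′ + 52″ = 52.86667′; 179 + 52.86667/60 = 179.881111
  hemisphere W, so the sign is −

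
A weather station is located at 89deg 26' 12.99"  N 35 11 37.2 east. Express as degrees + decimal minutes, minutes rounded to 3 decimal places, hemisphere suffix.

89° 26.217′ N, 35° 11.620′ E

Lat: 26 + 12.99/60 = 26.21650′
Longitude: 11 + 37.2/60 = 11.62000′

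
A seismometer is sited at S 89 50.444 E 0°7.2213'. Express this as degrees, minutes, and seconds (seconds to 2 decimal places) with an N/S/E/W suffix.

89°50′26.64″ S, 0°07′13.28″ E

Lat: 50.44400′ → 50′ and 0.44400 × 60 = 26.6400″
λ: fractional minutes 0.22130 × 60 = 13.2780″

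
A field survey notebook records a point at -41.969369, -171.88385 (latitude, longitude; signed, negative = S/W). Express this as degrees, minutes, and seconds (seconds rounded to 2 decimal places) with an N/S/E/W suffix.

Latitude is negative → S; |value| = 41.969369
φ: 0.969369° → 58.16214′; 0.16214 × 60 = 9.7284″
Longitude is negative → W; |value| = 171.883850
Lon: whole degrees 171; 53.03100′ → 53′ and 1.8600″

41°58′9.73″ S, 171°53′1.86″ W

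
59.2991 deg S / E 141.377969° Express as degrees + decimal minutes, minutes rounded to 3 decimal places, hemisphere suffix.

φ: minutes = (59.299100 − 59) × 60 = 17.94600
λ: minutes = (141.377969 − 141) × 60 = 22.67814

59° 17.946′ S, 141° 22.678′ E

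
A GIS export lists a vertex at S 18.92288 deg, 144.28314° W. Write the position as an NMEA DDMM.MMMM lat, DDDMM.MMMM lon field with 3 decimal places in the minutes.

1855.373,S / 14416.988,W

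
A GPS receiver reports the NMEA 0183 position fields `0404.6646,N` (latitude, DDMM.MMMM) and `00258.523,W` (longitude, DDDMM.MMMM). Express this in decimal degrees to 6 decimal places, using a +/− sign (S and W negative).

4.077743, -2.975383

Latitude: split at 2 digits → 04° and 4.6646′; 4 + 4.6646/60 = 4.0777433
N ⇒ keep positive
Longitude: split at 3 digits → 002° and 58.523′; 2 + 58.523/60 = 2.9753833
hemisphere W, so the sign is −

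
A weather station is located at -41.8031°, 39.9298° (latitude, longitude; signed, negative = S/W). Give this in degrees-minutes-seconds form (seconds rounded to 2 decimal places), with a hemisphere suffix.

Latitude is negative → S; |value| = 41.803100
Lat: whole degrees 41; 48.18600′ → 48′ and 11.1600″
λ: whole degrees 39; 55.78800′ → 55′ and 47.2800″

41°48′11.16″ S, 39°55′47.28″ E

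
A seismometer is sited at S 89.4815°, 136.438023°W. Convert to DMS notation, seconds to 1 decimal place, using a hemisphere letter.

φ: whole degrees 89; 28.89000′ → 28′ and 53.400″
Longitude: 0.438023 × 60 = 26.28138′ → 26′, remainder × 60 = 16.883″

89°28′53.4″ S, 136°26′16.9″ W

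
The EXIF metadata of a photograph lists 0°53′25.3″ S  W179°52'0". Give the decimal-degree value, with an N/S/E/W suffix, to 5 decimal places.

0.89036° S, 179.86667° W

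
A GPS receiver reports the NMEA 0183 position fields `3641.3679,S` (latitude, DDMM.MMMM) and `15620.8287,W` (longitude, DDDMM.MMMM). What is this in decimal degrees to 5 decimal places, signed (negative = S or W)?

Lat: degrees = first 2 digits = 36, minutes = 41.3679; 36 + 41.3679/60 = 36.689465
hemisphere S, so the sign is −
Longitude: degrees = first 3 digits = 156, minutes = 20.8287; 156 + 20.8287/60 = 156.347145
hemisphere W, so the sign is −

-36.68947, -156.34715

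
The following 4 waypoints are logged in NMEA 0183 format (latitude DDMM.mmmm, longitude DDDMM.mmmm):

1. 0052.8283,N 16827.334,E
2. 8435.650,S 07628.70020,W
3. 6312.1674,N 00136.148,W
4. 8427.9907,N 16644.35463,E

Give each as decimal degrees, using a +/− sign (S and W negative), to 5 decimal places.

Point 1:
  Lat: degrees = first 2 digits = 0, minutes = 52.8283; 0 + 52.8283/60 = 0.880472
  N → positive
  Longitude: split at 3 digits → 168° and 27.334′; 168 + 27.334/60 = 168.455567
  E ⇒ keep positive
Point 2:
  φ: split at 2 digits → 84° and 35.65′; 84 + 35.65/60 = 84.594167
  S ⇒ negate
  λ: split at 3 digits → 076° and 28.7002′; 76 + 28.7002/60 = 76.478337
  W → negative
Point 3:
  φ: degrees = first 2 digits = 63, minutes = 12.1674; 63 + 12.1674/60 = 63.202790
  N → positive
  λ: degrees = first 3 digits = 1, minutes = 36.148; 1 + 36.148/60 = 1.602467
  W → negative
Point 4:
  Lat: split at 2 digits → 84° and 27.9907′; 84 + 27.9907/60 = 84.466512
  N ⇒ keep positive
  Longitude: split at 3 digits → 166° and 44.35463′; 166 + 44.35463/60 = 166.739244
  E ⇒ keep positive

1. 0.88047, 168.45557
2. -84.59417, -76.47834
3. 63.20279, -1.60247
4. 84.46651, 166.73924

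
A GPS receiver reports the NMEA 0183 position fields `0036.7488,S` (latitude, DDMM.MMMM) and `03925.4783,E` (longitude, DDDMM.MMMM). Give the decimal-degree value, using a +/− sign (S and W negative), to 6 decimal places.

-0.612480, 39.424638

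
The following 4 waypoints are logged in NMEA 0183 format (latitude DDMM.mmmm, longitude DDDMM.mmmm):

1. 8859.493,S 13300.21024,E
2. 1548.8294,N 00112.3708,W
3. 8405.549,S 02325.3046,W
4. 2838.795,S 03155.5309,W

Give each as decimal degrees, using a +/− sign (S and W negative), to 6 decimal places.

1. -88.991550, 133.003504
2. 15.813823, -1.206180
3. -84.092483, -23.421743
4. -28.646583, -31.925515

Point 1:
  Latitude: degrees = first 2 digits = 88, minutes = 59.493; 88 + 59.493/60 = 88.9915500
  S → negative
  Lon: split at 3 digits → 133° and 0.21024′; 133 + 0.21024/60 = 133.0035040
  E → positive
Point 2:
  Latitude: degrees = first 2 digits = 15, minutes = 48.8294; 15 + 48.8294/60 = 15.8138233
  N ⇒ keep positive
  λ: split at 3 digits → 001° and 12.3708′; 1 + 12.3708/60 = 1.2061800
  W → negative
Point 3:
  Latitude: degrees = first 2 digits = 84, minutes = 5.549; 84 + 5.549/60 = 84.0924833
  S ⇒ negate
  λ: split at 3 digits → 023° and 25.3046′; 23 + 25.3046/60 = 23.4217433
  W → negative
Point 4:
  Latitude: degrees = first 2 digits = 28, minutes = 38.795; 28 + 38.795/60 = 28.6465833
  S ⇒ negate
  λ: split at 3 digits → 031° and 55.5309′; 31 + 55.5309/60 = 31.9255150
  hemisphere W, so the sign is −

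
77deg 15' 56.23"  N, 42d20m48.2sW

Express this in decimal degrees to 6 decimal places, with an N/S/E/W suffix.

Latitude: 15′ + 56.23″ = 15.93717′; 77 + 15.93717/60 = 77.2656194
Lon: 42 + 20/60 + 48.2/3600 = 42.3467222

77.265619° N, 42.346722° W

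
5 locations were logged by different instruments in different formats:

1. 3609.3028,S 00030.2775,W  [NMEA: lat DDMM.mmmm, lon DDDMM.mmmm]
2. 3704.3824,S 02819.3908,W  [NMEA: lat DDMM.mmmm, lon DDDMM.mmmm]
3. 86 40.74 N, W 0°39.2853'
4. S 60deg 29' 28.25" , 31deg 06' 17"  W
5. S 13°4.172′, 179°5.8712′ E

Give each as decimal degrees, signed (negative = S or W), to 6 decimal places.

1. -36.155047, -0.504625
2. -37.073040, -28.323180
3. 86.679000, -0.654755
4. -60.491181, -31.104722
5. -13.069533, 179.097853

Point 1:
  φ: split at 2 digits → 36° and 9.3028′; 36 + 9.3028/60 = 36.1550467
  S → negative
  Longitude: split at 3 digits → 000° and 30.2775′; 0 + 30.2775/60 = 0.5046250
  hemisphere W, so the sign is −
Point 2:
  Latitude: split at 2 digits → 37° and 4.3824′; 37 + 4.3824/60 = 37.0730400
  S ⇒ negate
  Longitude: split at 3 digits → 028° and 19.3908′; 28 + 19.3908/60 = 28.3231800
  W → negative
Point 3:
  Latitude: 40.74′ = 0.679000°; total 86.6790000
  N → positive
  Longitude: 0 + 39.2853/60 = 0.6547550
  hemisphere W, so the sign is −
Point 4:
  Lat: 60 + 29/60 + 28.25/3600 = 60.4911806
  S ⇒ negate
  Lon: 31° + 6/60 + 17/3600 = 31 + 0.100000 + 0.004722 = 31.1047222
  hemisphere W, so the sign is −
Point 5:
  Lat: 13 + 4.172/60 = 13.0695333
  hemisphere S, so the sign is −
  Longitude: 179 + 5.8712/60 = 179.0978533
  E ⇒ keep positive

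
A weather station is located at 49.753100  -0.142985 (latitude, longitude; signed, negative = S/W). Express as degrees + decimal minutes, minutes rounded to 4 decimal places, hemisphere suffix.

Latitude: 49° + 0.753100 × 60 = 49° 45.186000′
Longitude is negative → W; |value| = 0.142985
λ: fractional part 0.142985 → 8.579100 minutes

49° 45.1860′ N, 0° 8.5791′ W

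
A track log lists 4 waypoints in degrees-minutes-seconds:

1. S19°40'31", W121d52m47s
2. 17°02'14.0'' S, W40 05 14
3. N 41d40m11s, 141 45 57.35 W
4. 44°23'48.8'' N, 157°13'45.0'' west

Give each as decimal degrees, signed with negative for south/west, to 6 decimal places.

1. -19.675278, -121.879722
2. -17.037222, -40.087222
3. 41.669722, -141.765931
4. 44.396889, -157.229167

Point 1:
  Latitude: 19° + 40/60 + 31/3600 = 19 + 0.666667 + 0.008611 = 19.6752778
  hemisphere S, so the sign is −
  λ: 121 + 52/60 + 47/3600 = 121.8797222
  W ⇒ negate
Point 2:
  φ: 17 + 2/60 + 14/3600 = 17.0372222
  S ⇒ negate
  λ: 40° + 5/60 + 14/3600 = 40 + 0.083333 + 0.003889 = 40.0872222
  W ⇒ negate
Point 3:
  Lat: 40′ + 11″ = 40.18333′; 41 + 40.18333/60 = 41.6697222
  N ⇒ keep positive
  Longitude: 141 + 45/60 + 57.35/3600 = 141.7659306
  W ⇒ negate
Point 4:
  Lat: 44 + 23/60 + 48.8/3600 = 44.3968889
  N → positive
  Lon: 157° + 13/60 + 45/3600 = 157 + 0.216667 + 0.012500 = 157.2291667
  W ⇒ negate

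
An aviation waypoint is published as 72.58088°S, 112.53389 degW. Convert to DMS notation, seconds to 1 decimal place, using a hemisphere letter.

72°34′51.2″ S, 112°32′2.0″ W

Lat: 0.580880 × 60 = 34.85280′ → 34′, remainder × 60 = 51.168″
Longitude: whole degrees 112; 32.03340′ → 32′ and 2.004″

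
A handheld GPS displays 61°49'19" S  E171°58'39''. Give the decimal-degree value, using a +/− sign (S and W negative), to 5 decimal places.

-61.82194, 171.97750

Latitude: 61° + 49/60 + 19/3600 = 61 + 0.816667 + 0.005278 = 61.821944
S ⇒ negate
Longitude: 171 + 58/60 + 39/3600 = 171.977500
E → positive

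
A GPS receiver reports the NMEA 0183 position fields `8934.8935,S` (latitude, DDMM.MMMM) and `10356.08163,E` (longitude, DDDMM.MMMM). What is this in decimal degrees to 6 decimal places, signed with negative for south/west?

-89.581558, 103.934694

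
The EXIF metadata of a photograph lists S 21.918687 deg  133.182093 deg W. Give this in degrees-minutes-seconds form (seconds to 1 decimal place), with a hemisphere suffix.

Lat: whole degrees 21; 55.12122′ → 55′ and 7.273″
Lon: 0.182093° → 10.92558′; 0.92558 × 60 = 55.535″

21°55′7.3″ S, 133°10′55.5″ W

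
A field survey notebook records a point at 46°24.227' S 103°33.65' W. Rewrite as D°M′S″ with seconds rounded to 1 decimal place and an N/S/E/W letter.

46°24′13.6″ S, 103°33′39.0″ W

φ: fractional minutes 0.22700 × 60 = 13.620″
λ: fractional minutes 0.65000 × 60 = 39.000″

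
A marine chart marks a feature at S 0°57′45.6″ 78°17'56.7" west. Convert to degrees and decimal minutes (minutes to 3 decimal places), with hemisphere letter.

Latitude: 57 + 45.6/60 = 57.76000′
Longitude: seconds/60 = 0.94500; minutes = 17 + 0.94500 = 17.94500

0° 57.760′ S, 78° 17.945′ W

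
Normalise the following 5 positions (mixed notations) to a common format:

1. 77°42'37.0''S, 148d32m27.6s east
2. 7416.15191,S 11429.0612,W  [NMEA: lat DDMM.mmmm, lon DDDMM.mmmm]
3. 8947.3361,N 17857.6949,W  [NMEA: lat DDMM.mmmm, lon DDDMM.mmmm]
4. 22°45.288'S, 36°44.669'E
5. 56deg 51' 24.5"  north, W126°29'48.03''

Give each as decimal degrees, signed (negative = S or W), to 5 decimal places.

1. -77.71028, 148.54100
2. -74.26920, -114.48435
3. 89.78894, -178.96158
4. -22.75480, 36.74448
5. 56.85681, -126.49668

Point 1:
  Lat: 42′ + 37″ = 42.61667′; 77 + 42.61667/60 = 77.710278
  S ⇒ negate
  Lon: 148 + 32/60 + 27.6/3600 = 148.541000
  E ⇒ keep positive
Point 2:
  Lat: degrees = first 2 digits = 74, minutes = 16.15191; 74 + 16.15191/60 = 74.269199
  S → negative
  Longitude: degrees = first 3 digits = 114, minutes = 29.0612; 114 + 29.0612/60 = 114.484353
  W → negative
Point 3:
  Lat: split at 2 digits → 89° and 47.3361′; 89 + 47.3361/60 = 89.788935
  N → positive
  λ: degrees = first 3 digits = 178, minutes = 57.6949; 178 + 57.6949/60 = 178.961582
  W → negative
Point 4:
  φ: 22 + 45.288/60 = 22.754800
  hemisphere S, so the sign is −
  Longitude: 44.669′ = 0.744483°; total 36.744483
  E → positive
Point 5:
  Lat: 56° + 51/60 + 24.5/3600 = 56 + 0.850000 + 0.006806 = 56.856806
  N → positive
  λ: 126° + 29/60 + 48.03/3600 = 126 + 0.483333 + 0.013342 = 126.496675
  hemisphere W, so the sign is −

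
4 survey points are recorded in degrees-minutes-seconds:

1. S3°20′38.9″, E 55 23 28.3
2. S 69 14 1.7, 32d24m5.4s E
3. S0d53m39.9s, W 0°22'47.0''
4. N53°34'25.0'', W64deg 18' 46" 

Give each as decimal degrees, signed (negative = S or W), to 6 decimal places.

1. -3.344139, 55.391194
2. -69.233806, 32.401500
3. -0.894417, -0.379722
4. 53.573611, -64.312778

Point 1:
  Latitude: 3 + 20/60 + 38.9/3600 = 3.3441389
  S → negative
  Longitude: 55 + 23/60 + 28.3/3600 = 55.3911944
  E → positive
Point 2:
  φ: 14′ + 1.7″ = 14.02833′; 69 + 14.02833/60 = 69.2338056
  hemisphere S, so the sign is −
  Lon: 24′ + 5.4″ = 24.09000′; 32 + 24.09000/60 = 32.4015000
  E ⇒ keep positive
Point 3:
  φ: 53′ + 39.9″ = 53.66500′; 0 + 53.66500/60 = 0.8944167
  S → negative
  Lon: 0° + 22/60 + 47/3600 = 0 + 0.366667 + 0.013056 = 0.3797222
  W ⇒ negate
Point 4:
  Lat: 53° + 34/60 + 25/3600 = 53 + 0.566667 + 0.006944 = 53.5736111
  N → positive
  Longitude: 64° + 18/60 + 46/3600 = 64 + 0.300000 + 0.012778 = 64.3127778
  hemisphere W, so the sign is −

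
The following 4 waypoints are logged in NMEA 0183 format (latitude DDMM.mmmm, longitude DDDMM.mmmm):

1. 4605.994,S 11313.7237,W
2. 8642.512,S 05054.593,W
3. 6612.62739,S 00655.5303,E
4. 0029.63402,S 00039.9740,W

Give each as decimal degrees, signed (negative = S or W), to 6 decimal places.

1. -46.099900, -113.228728
2. -86.708533, -50.909883
3. -66.210457, 6.925505
4. -0.493900, -0.666233

Point 1:
  φ: degrees = first 2 digits = 46, minutes = 5.994; 46 + 5.994/60 = 46.0999000
  S ⇒ negate
  Lon: split at 3 digits → 113° and 13.7237′; 113 + 13.7237/60 = 113.2287283
  W ⇒ negate
Point 2:
  φ: degrees = first 2 digits = 86, minutes = 42.512; 86 + 42.512/60 = 86.7085333
  S → negative
  Lon: degrees = first 3 digits = 50, minutes = 54.593; 50 + 54.593/60 = 50.9098833
  W → negative
Point 3:
  Lat: split at 2 digits → 66° and 12.62739′; 66 + 12.62739/60 = 66.2104565
  S ⇒ negate
  λ: degrees = first 3 digits = 6, minutes = 55.5303; 6 + 55.5303/60 = 6.9255050
  E → positive
Point 4:
  φ: split at 2 digits → 00° and 29.63402′; 0 + 29.63402/60 = 0.4939003
  S → negative
  Longitude: split at 3 digits → 000° and 39.974′; 0 + 39.974/60 = 0.6662333
  W → negative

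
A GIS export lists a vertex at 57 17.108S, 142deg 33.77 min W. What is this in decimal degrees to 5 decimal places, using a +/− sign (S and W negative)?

-57.28513, -142.56283

Latitude: 17.108′ = 0.285133°; total 57.285133
hemisphere S, so the sign is −
Longitude: 142 + 33.77/60 = 142.562833
W → negative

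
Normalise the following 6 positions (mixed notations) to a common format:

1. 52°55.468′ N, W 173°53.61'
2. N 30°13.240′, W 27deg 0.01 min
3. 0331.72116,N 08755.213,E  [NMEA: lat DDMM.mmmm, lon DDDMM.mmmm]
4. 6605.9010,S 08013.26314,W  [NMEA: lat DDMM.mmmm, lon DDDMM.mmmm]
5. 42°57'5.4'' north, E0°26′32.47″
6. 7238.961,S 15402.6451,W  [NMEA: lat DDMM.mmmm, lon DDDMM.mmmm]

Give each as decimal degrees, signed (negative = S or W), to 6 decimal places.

Point 1:
  Lat: 52 + 55.468/60 = 52.9244667
  N → positive
  Lon: 173 + 53.61/60 = 173.8935000
  hemisphere W, so the sign is −
Point 2:
  Lat: 13.24′ = 0.220667°; total 30.2206667
  N ⇒ keep positive
  Lon: 0.01′ = 0.000167°; total 27.0001667
  hemisphere W, so the sign is −
Point 3:
  Lat: degrees = first 2 digits = 3, minutes = 31.72116; 3 + 31.72116/60 = 3.5286860
  N ⇒ keep positive
  Lon: degrees = first 3 digits = 87, minutes = 55.213; 87 + 55.213/60 = 87.9202167
  E → positive
Point 4:
  Lat: degrees = first 2 digits = 66, minutes = 5.901; 66 + 5.901/60 = 66.0983500
  S ⇒ negate
  λ: degrees = first 3 digits = 80, minutes = 13.26314; 80 + 13.26314/60 = 80.2210523
  W → negative
Point 5:
  Latitude: 42 + 57/60 + 5.4/3600 = 42.9515000
  N → positive
  λ: 0° + 26/60 + 32.47/3600 = 0 + 0.433333 + 0.009019 = 0.4423528
  E → positive
Point 6:
  Latitude: degrees = first 2 digits = 72, minutes = 38.961; 72 + 38.961/60 = 72.6493500
  S → negative
  Longitude: split at 3 digits → 154° and 2.6451′; 154 + 2.6451/60 = 154.0440850
  W ⇒ negate

1. 52.924467, -173.893500
2. 30.220667, -27.000167
3. 3.528686, 87.920217
4. -66.098350, -80.221052
5. 42.951500, 0.442353
6. -72.649350, -154.044085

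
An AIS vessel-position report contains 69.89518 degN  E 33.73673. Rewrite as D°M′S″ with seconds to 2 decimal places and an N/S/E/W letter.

φ: 0.895180° → 53.71080′; 0.71080 × 60 = 42.6480″
Longitude: whole degrees 33; 44.20380′ → 44′ and 12.2280″

69°53′42.65″ N, 33°44′12.23″ E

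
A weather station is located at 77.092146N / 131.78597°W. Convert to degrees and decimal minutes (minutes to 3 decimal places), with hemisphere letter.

77° 5.529′ N, 131° 47.158′ W

Latitude: minutes = (77.092146 − 77) × 60 = 5.52876
Lon: 131° + 0.785970 × 60 = 131° 47.15820′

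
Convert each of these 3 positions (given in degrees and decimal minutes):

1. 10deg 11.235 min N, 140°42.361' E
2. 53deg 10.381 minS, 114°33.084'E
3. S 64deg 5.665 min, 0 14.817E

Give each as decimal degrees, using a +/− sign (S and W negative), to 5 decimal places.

Point 1:
  Latitude: 11.235′ = 0.187250°; total 10.187250
  N ⇒ keep positive
  Lon: 140 + 42.361/60 = 140.706017
  E → positive
Point 2:
  Latitude: 10.381′ = 0.173017°; total 53.173017
  hemisphere S, so the sign is −
  Lon: 114 + 33.084/60 = 114.551400
  E ⇒ keep positive
Point 3:
  Lat: 64 + 5.665/60 = 64.094417
  S ⇒ negate
  λ: 0 + 14.817/60 = 0.246950
  E → positive

1. 10.18725, 140.70602
2. -53.17302, 114.55140
3. -64.09442, 0.24695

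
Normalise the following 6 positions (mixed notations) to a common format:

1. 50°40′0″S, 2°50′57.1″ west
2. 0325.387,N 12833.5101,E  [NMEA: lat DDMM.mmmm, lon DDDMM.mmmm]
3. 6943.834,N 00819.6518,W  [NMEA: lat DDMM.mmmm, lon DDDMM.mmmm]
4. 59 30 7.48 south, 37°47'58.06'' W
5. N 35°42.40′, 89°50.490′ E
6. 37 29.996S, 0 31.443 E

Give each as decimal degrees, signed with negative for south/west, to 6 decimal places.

1. -50.666667, -2.849194
2. 3.423117, 128.558502
3. 69.730567, -8.327530
4. -59.502078, -37.799461
5. 35.706667, 89.841500
6. -37.499933, 0.524050

Point 1:
  Lat: 40′ + 0″ = 40.00000′; 50 + 40.00000/60 = 50.6666667
  S ⇒ negate
  Lon: 2° + 50/60 + 57.1/3600 = 2 + 0.833333 + 0.015861 = 2.8491944
  hemisphere W, so the sign is −
Point 2:
  Latitude: split at 2 digits → 03° and 25.387′; 3 + 25.387/60 = 3.4231167
  N ⇒ keep positive
  Longitude: split at 3 digits → 128° and 33.5101′; 128 + 33.5101/60 = 128.5585017
  E → positive
Point 3:
  Latitude: split at 2 digits → 69° and 43.834′; 69 + 43.834/60 = 69.7305667
  N → positive
  Lon: split at 3 digits → 008° and 19.6518′; 8 + 19.6518/60 = 8.3275300
  W ⇒ negate
Point 4:
  Lat: 59 + 30/60 + 7.48/3600 = 59.5020778
  S → negative
  Longitude: 37 + 47/60 + 58.06/3600 = 37.7994611
  W ⇒ negate
Point 5:
  φ: 35 + 42.4/60 = 35.7066667
  N → positive
  Longitude: 50.49′ = 0.841500°; total 89.8415000
  E ⇒ keep positive
Point 6:
  φ: 29.996′ = 0.499933°; total 37.4999333
  hemisphere S, so the sign is −
  λ: 31.443′ = 0.524050°; total 0.5240500
  E ⇒ keep positive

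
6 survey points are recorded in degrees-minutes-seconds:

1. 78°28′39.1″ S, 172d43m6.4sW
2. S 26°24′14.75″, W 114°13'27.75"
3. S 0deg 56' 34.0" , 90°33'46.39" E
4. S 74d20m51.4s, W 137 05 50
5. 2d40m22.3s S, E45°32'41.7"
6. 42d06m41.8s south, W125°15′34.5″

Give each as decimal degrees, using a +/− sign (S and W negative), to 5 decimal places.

1. -78.47753, -172.71844
2. -26.40410, -114.22438
3. -0.94278, 90.56289
4. -74.34761, -137.09722
5. -2.67286, 45.54492
6. -42.11161, -125.25958

Point 1:
  Latitude: 78° + 28/60 + 39.1/3600 = 78 + 0.466667 + 0.010861 = 78.477528
  S ⇒ negate
  Lon: 43′ + 6.4″ = 43.10667′; 172 + 43.10667/60 = 172.718444
  hemisphere W, so the sign is −
Point 2:
  φ: 26 + 24/60 + 14.75/3600 = 26.404097
  S ⇒ negate
  Lon: 114 + 13/60 + 27.75/3600 = 114.224375
  hemisphere W, so the sign is −
Point 3:
  Latitude: 56′ + 34″ = 56.56667′; 0 + 56.56667/60 = 0.942778
  S → negative
  Longitude: 90° + 33/60 + 46.39/3600 = 90 + 0.550000 + 0.012886 = 90.562886
  E → positive
Point 4:
  Lat: 20′ + 51.4″ = 20.85667′; 74 + 20.85667/60 = 74.347611
  hemisphere S, so the sign is −
  λ: 137° + 5/60 + 50/3600 = 137 + 0.083333 + 0.013889 = 137.097222
  W → negative
Point 5:
  φ: 2 + 40/60 + 22.3/3600 = 2.672861
  hemisphere S, so the sign is −
  Longitude: 45 + 32/60 + 41.7/3600 = 45.544917
  E → positive
Point 6:
  Latitude: 42 + 6/60 + 41.8/3600 = 42.111611
  S ⇒ negate
  λ: 15′ + 34.5″ = 15.57500′; 125 + 15.57500/60 = 125.259583
  W → negative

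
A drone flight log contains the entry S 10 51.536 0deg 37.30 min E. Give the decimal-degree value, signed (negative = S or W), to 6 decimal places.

-10.858933, 0.621667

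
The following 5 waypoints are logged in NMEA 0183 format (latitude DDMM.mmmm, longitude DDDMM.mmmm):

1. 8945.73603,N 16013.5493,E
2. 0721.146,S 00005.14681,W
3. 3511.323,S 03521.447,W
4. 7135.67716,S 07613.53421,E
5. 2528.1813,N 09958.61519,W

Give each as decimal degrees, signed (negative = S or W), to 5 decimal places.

1. 89.76227, 160.22582
2. -7.35243, -0.08578
3. -35.18872, -35.35745
4. -71.59462, 76.22557
5. 25.46969, -99.97692

Point 1:
  φ: degrees = first 2 digits = 89, minutes = 45.73603; 89 + 45.73603/60 = 89.762267
  N → positive
  λ: split at 3 digits → 160° and 13.5493′; 160 + 13.5493/60 = 160.225822
  E ⇒ keep positive
Point 2:
  φ: degrees = first 2 digits = 7, minutes = 21.146; 7 + 21.146/60 = 7.352433
  S → negative
  λ: split at 3 digits → 000° and 5.14681′; 0 + 5.14681/60 = 0.085780
  hemisphere W, so the sign is −
Point 3:
  Lat: degrees = first 2 digits = 35, minutes = 11.323; 35 + 11.323/60 = 35.188717
  S ⇒ negate
  Lon: degrees = first 3 digits = 35, minutes = 21.447; 35 + 21.447/60 = 35.357450
  W ⇒ negate
Point 4:
  Latitude: degrees = first 2 digits = 71, minutes = 35.67716; 71 + 35.67716/60 = 71.594619
  S ⇒ negate
  Longitude: degrees = first 3 digits = 76, minutes = 13.53421; 76 + 13.53421/60 = 76.225570
  E → positive
Point 5:
  φ: split at 2 digits → 25° and 28.1813′; 25 + 28.1813/60 = 25.469688
  N ⇒ keep positive
  Longitude: split at 3 digits → 099° and 58.61519′; 99 + 58.61519/60 = 99.976920
  W → negative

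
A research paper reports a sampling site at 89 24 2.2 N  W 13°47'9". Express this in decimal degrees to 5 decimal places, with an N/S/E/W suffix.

Lat: 89° + 24/60 + 2.2/3600 = 89 + 0.400000 + 0.000611 = 89.400611
Lon: 47′ + 9″ = 47.15000′; 13 + 47.15000/60 = 13.785833

89.40061° N, 13.78583° W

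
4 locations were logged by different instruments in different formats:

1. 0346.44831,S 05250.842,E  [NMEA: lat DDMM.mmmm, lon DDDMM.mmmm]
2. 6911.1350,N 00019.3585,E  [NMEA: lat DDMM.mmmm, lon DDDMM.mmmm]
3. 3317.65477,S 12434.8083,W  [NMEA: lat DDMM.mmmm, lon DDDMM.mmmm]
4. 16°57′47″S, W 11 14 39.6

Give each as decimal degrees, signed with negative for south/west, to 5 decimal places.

Point 1:
  φ: degrees = first 2 digits = 3, minutes = 46.44831; 3 + 46.44831/60 = 3.774139
  S → negative
  Lon: split at 3 digits → 052° and 50.842′; 52 + 50.842/60 = 52.847367
  E ⇒ keep positive
Point 2:
  Latitude: split at 2 digits → 69° and 11.135′; 69 + 11.135/60 = 69.185583
  N → positive
  λ: split at 3 digits → 000° and 19.3585′; 0 + 19.3585/60 = 0.322642
  E ⇒ keep positive
Point 3:
  Latitude: split at 2 digits → 33° and 17.65477′; 33 + 17.65477/60 = 33.294246
  hemisphere S, so the sign is −
  Longitude: degrees = first 3 digits = 124, minutes = 34.8083; 124 + 34.8083/60 = 124.580138
  W ⇒ negate
Point 4:
  Lat: 16 + 57/60 + 47/3600 = 16.963056
  S → negative
  Longitude: 11° + 14/60 + 39.6/3600 = 11 + 0.233333 + 0.011000 = 11.244333
  hemisphere W, so the sign is −

1. -3.77414, 52.84737
2. 69.18558, 0.32264
3. -33.29425, -124.58014
4. -16.96306, -11.24433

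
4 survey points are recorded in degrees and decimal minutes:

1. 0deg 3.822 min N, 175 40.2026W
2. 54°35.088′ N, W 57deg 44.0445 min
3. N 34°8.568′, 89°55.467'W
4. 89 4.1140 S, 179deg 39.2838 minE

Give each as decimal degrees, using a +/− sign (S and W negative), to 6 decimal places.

1. 0.063700, -175.670043
2. 54.584800, -57.734075
3. 34.142800, -89.924450
4. -89.068567, 179.654730

Point 1:
  φ: 0 + 3.822/60 = 0.0637000
  N → positive
  λ: 40.2026′ = 0.670043°; total 175.6700433
  W → negative
Point 2:
  φ: 54 + 35.088/60 = 54.5848000
  N ⇒ keep positive
  λ: 44.0445′ = 0.734075°; total 57.7340750
  hemisphere W, so the sign is −
Point 3:
  Lat: 34 + 8.568/60 = 34.1428000
  N ⇒ keep positive
  λ: 55.467′ = 0.924450°; total 89.9244500
  hemisphere W, so the sign is −
Point 4:
  Lat: 89 + 4.114/60 = 89.0685667
  S → negative
  Longitude: 39.2838′ = 0.654730°; total 179.6547300
  E ⇒ keep positive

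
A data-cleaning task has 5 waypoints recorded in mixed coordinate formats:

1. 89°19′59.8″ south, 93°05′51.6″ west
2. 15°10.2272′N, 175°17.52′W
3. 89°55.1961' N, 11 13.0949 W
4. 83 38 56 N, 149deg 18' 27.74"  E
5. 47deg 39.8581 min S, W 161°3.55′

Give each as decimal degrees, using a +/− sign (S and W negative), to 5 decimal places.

Point 1:
  φ: 89 + 19/60 + 59.8/3600 = 89.333278
  S → negative
  λ: 93° + 5/60 + 51.6/3600 = 93 + 0.083333 + 0.014333 = 93.097667
  W → negative
Point 2:
  φ: 15 + 10.2272/60 = 15.170453
  N → positive
  λ: 175 + 17.52/60 = 175.292000
  W → negative
Point 3:
  Lat: 55.1961′ = 0.919935°; total 89.919935
  N ⇒ keep positive
  λ: 13.0949′ = 0.218248°; total 11.218248
  W → negative
Point 4:
  φ: 83° + 38/60 + 56/3600 = 83 + 0.633333 + 0.015556 = 83.648889
  N → positive
  λ: 149° + 18/60 + 27.74/3600 = 149 + 0.300000 + 0.007706 = 149.307706
  E → positive
Point 5:
  φ: 39.8581′ = 0.664302°; total 47.664302
  S ⇒ negate
  Longitude: 161 + 3.55/60 = 161.059167
  W → negative

1. -89.33328, -93.09767
2. 15.17045, -175.29200
3. 89.91994, -11.21825
4. 83.64889, 149.30771
5. -47.66430, -161.05917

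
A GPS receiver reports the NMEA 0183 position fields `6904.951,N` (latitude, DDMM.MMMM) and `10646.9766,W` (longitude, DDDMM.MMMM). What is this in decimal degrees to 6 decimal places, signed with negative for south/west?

φ: degrees = first 2 digits = 69, minutes = 4.951; 69 + 4.951/60 = 69.0825167
N ⇒ keep positive
Lon: degrees = first 3 digits = 106, minutes = 46.9766; 106 + 46.9766/60 = 106.7829433
W → negative

69.082517, -106.782943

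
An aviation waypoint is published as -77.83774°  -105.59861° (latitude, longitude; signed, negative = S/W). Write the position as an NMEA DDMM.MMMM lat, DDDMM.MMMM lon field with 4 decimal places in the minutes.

7750.2644,S / 10535.9166,W

Latitude is negative → S; |value| = 77.837740
Lat: fractional part 0.837740 → 50.264400 minutes
Longitude is negative → W; |value| = 105.598610
λ: 105° + 0.598610 × 60 = 105° 35.916600′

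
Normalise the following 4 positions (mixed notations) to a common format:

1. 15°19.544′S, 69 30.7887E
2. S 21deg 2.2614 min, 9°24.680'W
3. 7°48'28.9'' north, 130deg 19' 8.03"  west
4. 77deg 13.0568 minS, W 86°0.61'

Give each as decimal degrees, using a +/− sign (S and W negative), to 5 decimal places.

1. -15.32573, 69.51315
2. -21.03769, -9.41133
3. 7.80803, -130.31890
4. -77.21761, -86.01017

Point 1:
  φ: 15 + 19.544/60 = 15.325733
  S → negative
  λ: 69 + 30.7887/60 = 69.513145
  E → positive
Point 2:
  Lat: 2.2614′ = 0.037690°; total 21.037690
  S ⇒ negate
  Lon: 9 + 24.68/60 = 9.411333
  hemisphere W, so the sign is −
Point 3:
  Latitude: 48′ + 28.9″ = 48.48167′; 7 + 48.48167/60 = 7.808028
  N → positive
  Longitude: 19′ + 8.03″ = 19.13383′; 130 + 19.13383/60 = 130.318897
  W → negative
Point 4:
  φ: 77 + 13.0568/60 = 77.217613
  S → negative
  Longitude: 0.61′ = 0.010167°; total 86.010167
  W ⇒ negate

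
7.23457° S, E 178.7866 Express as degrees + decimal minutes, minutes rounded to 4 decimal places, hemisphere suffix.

7° 14.0742′ S, 178° 47.1960′ E

Lat: fractional part 0.234570 → 14.074200 minutes
Lon: minutes = (178.786600 − 178) × 60 = 47.196000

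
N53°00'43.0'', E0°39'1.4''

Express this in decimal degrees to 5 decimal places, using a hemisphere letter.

53.01194° N, 0.65039° E

Latitude: 53 + 0/60 + 43/3600 = 53.011944
Lon: 0 + 39/60 + 1.4/3600 = 0.650389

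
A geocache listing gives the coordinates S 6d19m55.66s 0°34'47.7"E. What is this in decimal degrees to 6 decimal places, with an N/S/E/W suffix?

φ: 6° + 19/60 + 55.66/3600 = 6 + 0.316667 + 0.015461 = 6.3321278
Lon: 0° + 34/60 + 47.7/3600 = 0 + 0.566667 + 0.013250 = 0.5799167

6.332128° S, 0.579917° E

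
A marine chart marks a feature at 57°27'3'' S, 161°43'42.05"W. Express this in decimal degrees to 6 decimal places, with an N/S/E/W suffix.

Lat: 27′ + 3″ = 27.05000′; 57 + 27.05000/60 = 57.4508333
Lon: 161 + 43/60 + 42.05/3600 = 161.7283472

57.450833° S, 161.728347° W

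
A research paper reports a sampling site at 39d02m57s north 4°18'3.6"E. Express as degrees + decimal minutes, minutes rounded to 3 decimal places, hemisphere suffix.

Lat: 2 + 57/60 = 2.95000′
Longitude: 18 + 3.6/60 = 18.06000′

39° 2.950′ N, 4° 18.060′ E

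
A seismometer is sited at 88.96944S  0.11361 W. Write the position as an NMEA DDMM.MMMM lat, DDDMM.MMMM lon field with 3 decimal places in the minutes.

8858.166,S / 00006.817,W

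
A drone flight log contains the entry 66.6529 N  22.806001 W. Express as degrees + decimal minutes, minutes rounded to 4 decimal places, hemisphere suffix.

Lat: 66° + 0.652900 × 60 = 66° 39.174000′
Lon: 22° + 0.806001 × 60 = 22° 48.360060′

66° 39.1740′ N, 22° 48.3601′ W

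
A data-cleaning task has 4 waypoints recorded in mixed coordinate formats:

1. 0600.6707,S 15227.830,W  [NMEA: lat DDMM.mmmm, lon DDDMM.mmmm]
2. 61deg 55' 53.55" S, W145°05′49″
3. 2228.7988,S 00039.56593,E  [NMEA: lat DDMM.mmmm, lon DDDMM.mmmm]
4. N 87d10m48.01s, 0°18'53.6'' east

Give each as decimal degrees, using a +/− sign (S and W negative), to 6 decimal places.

Point 1:
  φ: degrees = first 2 digits = 6, minutes = 0.6707; 6 + 0.6707/60 = 6.0111783
  hemisphere S, so the sign is −
  λ: split at 3 digits → 152° and 27.83′; 152 + 27.83/60 = 152.4638333
  W ⇒ negate
Point 2:
  φ: 61 + 55/60 + 53.55/3600 = 61.9315417
  S ⇒ negate
  Longitude: 145 + 5/60 + 49/3600 = 145.0969444
  W ⇒ negate
Point 3:
  Latitude: split at 2 digits → 22° and 28.7988′; 22 + 28.7988/60 = 22.4799800
  hemisphere S, so the sign is −
  Lon: split at 3 digits → 000° and 39.56593′; 0 + 39.56593/60 = 0.6594322
  E → positive
Point 4:
  Latitude: 87 + 10/60 + 48.01/3600 = 87.1800028
  N ⇒ keep positive
  λ: 0° + 18/60 + 53.6/3600 = 0 + 0.300000 + 0.014889 = 0.3148889
  E ⇒ keep positive

1. -6.011178, -152.463833
2. -61.931542, -145.096944
3. -22.479980, 0.659432
4. 87.180003, 0.314889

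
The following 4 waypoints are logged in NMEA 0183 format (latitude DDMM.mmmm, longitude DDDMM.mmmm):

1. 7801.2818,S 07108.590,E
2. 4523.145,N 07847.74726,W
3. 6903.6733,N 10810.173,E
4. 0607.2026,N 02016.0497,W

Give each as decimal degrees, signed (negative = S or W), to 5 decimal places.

Point 1:
  Latitude: split at 2 digits → 78° and 1.2818′; 78 + 1.2818/60 = 78.021363
  hemisphere S, so the sign is −
  λ: degrees = first 3 digits = 71, minutes = 8.59; 71 + 8.59/60 = 71.143167
  E ⇒ keep positive
Point 2:
  Latitude: split at 2 digits → 45° and 23.145′; 45 + 23.145/60 = 45.385750
  N ⇒ keep positive
  λ: split at 3 digits → 078° and 47.74726′; 78 + 47.74726/60 = 78.795788
  W → negative
Point 3:
  Latitude: degrees = first 2 digits = 69, minutes = 3.6733; 69 + 3.6733/60 = 69.061222
  N → positive
  λ: degrees = first 3 digits = 108, minutes = 10.173; 108 + 10.173/60 = 108.169550
  E → positive
Point 4:
  Lat: degrees = first 2 digits = 6, minutes = 7.2026; 6 + 7.2026/60 = 6.120043
  N → positive
  Longitude: split at 3 digits → 020° and 16.0497′; 20 + 16.0497/60 = 20.267495
  W → negative

1. -78.02136, 71.14317
2. 45.38575, -78.79579
3. 69.06122, 108.16955
4. 6.12004, -20.26750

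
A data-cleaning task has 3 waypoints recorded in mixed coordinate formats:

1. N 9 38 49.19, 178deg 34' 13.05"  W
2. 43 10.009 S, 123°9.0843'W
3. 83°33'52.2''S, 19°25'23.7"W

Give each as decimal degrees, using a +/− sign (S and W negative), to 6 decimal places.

1. 9.646997, -178.570292
2. -43.166817, -123.151405
3. -83.564500, -19.423250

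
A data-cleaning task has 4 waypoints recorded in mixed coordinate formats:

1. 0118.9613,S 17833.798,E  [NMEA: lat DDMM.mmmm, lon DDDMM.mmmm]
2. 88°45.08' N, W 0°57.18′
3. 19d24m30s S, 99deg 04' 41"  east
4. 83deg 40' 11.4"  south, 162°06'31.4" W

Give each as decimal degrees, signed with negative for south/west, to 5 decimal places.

Point 1:
  Latitude: split at 2 digits → 01° and 18.9613′; 1 + 18.9613/60 = 1.316022
  S → negative
  Longitude: split at 3 digits → 178° and 33.798′; 178 + 33.798/60 = 178.563300
  E → positive
Point 2:
  Latitude: 88 + 45.08/60 = 88.751333
  N → positive
  Lon: 57.18′ = 0.953000°; total 0.953000
  W ⇒ negate
Point 3:
  φ: 19 + 24/60 + 30/3600 = 19.408333
  S ⇒ negate
  Longitude: 99° + 4/60 + 41/3600 = 99 + 0.066667 + 0.011389 = 99.078056
  E → positive
Point 4:
  Lat: 83 + 40/60 + 11.4/3600 = 83.669833
  hemisphere S, so the sign is −
  Lon: 162° + 6/60 + 31.4/3600 = 162 + 0.100000 + 0.008722 = 162.108722
  W → negative

1. -1.31602, 178.56330
2. 88.75133, -0.95300
3. -19.40833, 99.07806
4. -83.66983, -162.10872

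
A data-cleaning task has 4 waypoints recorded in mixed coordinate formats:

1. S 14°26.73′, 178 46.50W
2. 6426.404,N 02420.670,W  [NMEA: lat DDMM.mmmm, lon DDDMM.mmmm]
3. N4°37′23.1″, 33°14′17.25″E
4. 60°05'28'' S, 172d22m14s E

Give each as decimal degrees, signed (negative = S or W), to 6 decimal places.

1. -14.445500, -178.775000
2. 64.440067, -24.344500
3. 4.623083, 33.238125
4. -60.091111, 172.370556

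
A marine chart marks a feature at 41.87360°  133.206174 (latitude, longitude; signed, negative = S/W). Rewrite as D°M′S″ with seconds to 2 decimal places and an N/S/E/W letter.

φ: whole degrees 41; 52.41600′ → 52′ and 24.9600″
Lon: 0.206174° → 12.37044′; 0.37044 × 60 = 22.2264″

41°52′24.96″ N, 133°12′22.23″ E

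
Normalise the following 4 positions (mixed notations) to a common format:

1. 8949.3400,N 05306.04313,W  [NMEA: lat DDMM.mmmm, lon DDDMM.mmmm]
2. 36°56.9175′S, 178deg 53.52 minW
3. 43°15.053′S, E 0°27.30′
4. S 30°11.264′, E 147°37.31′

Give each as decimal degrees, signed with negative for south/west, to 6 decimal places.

1. 89.822333, -53.100719
2. -36.948625, -178.892000
3. -43.250883, 0.455000
4. -30.187733, 147.621833

Point 1:
  Lat: split at 2 digits → 89° and 49.34′; 89 + 49.34/60 = 89.8223333
  N → positive
  λ: split at 3 digits → 053° and 6.04313′; 53 + 6.04313/60 = 53.1007188
  hemisphere W, so the sign is −
Point 2:
  Lat: 56.9175′ = 0.948625°; total 36.9486250
  S ⇒ negate
  λ: 178 + 53.52/60 = 178.8920000
  W ⇒ negate
Point 3:
  φ: 43 + 15.053/60 = 43.2508833
  S ⇒ negate
  Lon: 0 + 27.3/60 = 0.4550000
  E → positive
Point 4:
  φ: 30 + 11.264/60 = 30.1877333
  hemisphere S, so the sign is −
  λ: 147 + 37.31/60 = 147.6218333
  E → positive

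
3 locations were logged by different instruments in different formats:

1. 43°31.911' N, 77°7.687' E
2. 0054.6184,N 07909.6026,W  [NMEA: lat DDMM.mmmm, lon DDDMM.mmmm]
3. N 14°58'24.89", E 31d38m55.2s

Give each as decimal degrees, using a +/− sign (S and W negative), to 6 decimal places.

Point 1:
  Latitude: 43 + 31.911/60 = 43.5318500
  N ⇒ keep positive
  Lon: 77 + 7.687/60 = 77.1281167
  E → positive
Point 2:
  Lat: split at 2 digits → 00° and 54.6184′; 0 + 54.6184/60 = 0.9103067
  N → positive
  Longitude: split at 3 digits → 079° and 9.6026′; 79 + 9.6026/60 = 79.1600433
  hemisphere W, so the sign is −
Point 3:
  φ: 58′ + 24.89″ = 58.41483′; 14 + 58.41483/60 = 14.9735806
  N → positive
  λ: 38′ + 55.2″ = 38.92000′; 31 + 38.92000/60 = 31.6486667
  E ⇒ keep positive

1. 43.531850, 77.128117
2. 0.910307, -79.160043
3. 14.973581, 31.648667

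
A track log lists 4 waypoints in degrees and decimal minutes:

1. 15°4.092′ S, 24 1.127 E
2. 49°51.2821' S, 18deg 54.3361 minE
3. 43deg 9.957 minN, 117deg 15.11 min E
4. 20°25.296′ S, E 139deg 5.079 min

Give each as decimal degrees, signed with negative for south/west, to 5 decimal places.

Point 1:
  Lat: 15 + 4.092/60 = 15.068200
  S ⇒ negate
  Lon: 1.127′ = 0.018783°; total 24.018783
  E → positive
Point 2:
  Lat: 49 + 51.2821/60 = 49.854702
  hemisphere S, so the sign is −
  λ: 54.3361′ = 0.905602°; total 18.905602
  E → positive
Point 3:
  Lat: 9.957′ = 0.165950°; total 43.165950
  N ⇒ keep positive
  Longitude: 15.11′ = 0.251833°; total 117.251833
  E → positive
Point 4:
  φ: 20 + 25.296/60 = 20.421600
  S ⇒ negate
  Longitude: 5.079′ = 0.084650°; total 139.084650
  E → positive

1. -15.06820, 24.01878
2. -49.85470, 18.90560
3. 43.16595, 117.25183
4. -20.42160, 139.08465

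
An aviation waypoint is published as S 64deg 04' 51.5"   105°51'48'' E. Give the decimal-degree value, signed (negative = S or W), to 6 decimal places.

-64.080972, 105.863333

φ: 64 + 4/60 + 51.5/3600 = 64.0809722
S ⇒ negate
λ: 105 + 51/60 + 48/3600 = 105.8633333
E ⇒ keep positive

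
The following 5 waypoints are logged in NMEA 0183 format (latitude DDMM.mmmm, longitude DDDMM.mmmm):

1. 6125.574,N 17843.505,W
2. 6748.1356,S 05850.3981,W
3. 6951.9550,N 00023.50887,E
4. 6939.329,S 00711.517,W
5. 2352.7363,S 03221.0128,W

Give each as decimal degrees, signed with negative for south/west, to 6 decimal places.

Point 1:
  Lat: split at 2 digits → 61° and 25.574′; 61 + 25.574/60 = 61.4262333
  N ⇒ keep positive
  Lon: split at 3 digits → 178° and 43.505′; 178 + 43.505/60 = 178.7250833
  W → negative
Point 2:
  φ: split at 2 digits → 67° and 48.1356′; 67 + 48.1356/60 = 67.8022600
  hemisphere S, so the sign is −
  Longitude: split at 3 digits → 058° and 50.3981′; 58 + 50.3981/60 = 58.8399683
  hemisphere W, so the sign is −
Point 3:
  Latitude: split at 2 digits → 69° and 51.955′; 69 + 51.955/60 = 69.8659167
  N ⇒ keep positive
  Longitude: degrees = first 3 digits = 0, minutes = 23.50887; 0 + 23.50887/60 = 0.3918145
  E → positive
Point 4:
  φ: degrees = first 2 digits = 69, minutes = 39.329; 69 + 39.329/60 = 69.6554833
  S → negative
  Lon: split at 3 digits → 007° and 11.517′; 7 + 11.517/60 = 7.1919500
  W → negative
Point 5:
  Lat: degrees = first 2 digits = 23, minutes = 52.7363; 23 + 52.7363/60 = 23.8789383
  S ⇒ negate
  Lon: degrees = first 3 digits = 32, minutes = 21.0128; 32 + 21.0128/60 = 32.3502133
  W → negative

1. 61.426233, -178.725083
2. -67.802260, -58.839968
3. 69.865917, 0.391815
4. -69.655483, -7.191950
5. -23.878938, -32.350213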